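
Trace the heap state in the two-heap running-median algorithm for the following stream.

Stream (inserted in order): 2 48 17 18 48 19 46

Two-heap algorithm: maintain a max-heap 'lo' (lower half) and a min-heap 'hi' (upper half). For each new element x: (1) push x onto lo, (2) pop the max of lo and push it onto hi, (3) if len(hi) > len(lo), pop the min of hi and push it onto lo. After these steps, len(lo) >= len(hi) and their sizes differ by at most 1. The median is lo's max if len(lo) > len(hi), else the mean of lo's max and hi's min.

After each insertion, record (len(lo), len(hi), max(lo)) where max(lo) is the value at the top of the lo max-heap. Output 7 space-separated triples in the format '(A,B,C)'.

Answer: (1,0,2) (1,1,2) (2,1,17) (2,2,17) (3,2,18) (3,3,18) (4,3,19)

Derivation:
Step 1: insert 2 -> lo=[2] hi=[] -> (len(lo)=1, len(hi)=0, max(lo)=2)
Step 2: insert 48 -> lo=[2] hi=[48] -> (len(lo)=1, len(hi)=1, max(lo)=2)
Step 3: insert 17 -> lo=[2, 17] hi=[48] -> (len(lo)=2, len(hi)=1, max(lo)=17)
Step 4: insert 18 -> lo=[2, 17] hi=[18, 48] -> (len(lo)=2, len(hi)=2, max(lo)=17)
Step 5: insert 48 -> lo=[2, 17, 18] hi=[48, 48] -> (len(lo)=3, len(hi)=2, max(lo)=18)
Step 6: insert 19 -> lo=[2, 17, 18] hi=[19, 48, 48] -> (len(lo)=3, len(hi)=3, max(lo)=18)
Step 7: insert 46 -> lo=[2, 17, 18, 19] hi=[46, 48, 48] -> (len(lo)=4, len(hi)=3, max(lo)=19)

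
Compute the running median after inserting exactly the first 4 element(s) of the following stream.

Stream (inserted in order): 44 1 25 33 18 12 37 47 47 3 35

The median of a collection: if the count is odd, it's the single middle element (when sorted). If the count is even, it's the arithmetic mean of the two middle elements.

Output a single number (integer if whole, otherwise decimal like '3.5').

Answer: 29

Derivation:
Step 1: insert 44 -> lo=[44] (size 1, max 44) hi=[] (size 0) -> median=44
Step 2: insert 1 -> lo=[1] (size 1, max 1) hi=[44] (size 1, min 44) -> median=22.5
Step 3: insert 25 -> lo=[1, 25] (size 2, max 25) hi=[44] (size 1, min 44) -> median=25
Step 4: insert 33 -> lo=[1, 25] (size 2, max 25) hi=[33, 44] (size 2, min 33) -> median=29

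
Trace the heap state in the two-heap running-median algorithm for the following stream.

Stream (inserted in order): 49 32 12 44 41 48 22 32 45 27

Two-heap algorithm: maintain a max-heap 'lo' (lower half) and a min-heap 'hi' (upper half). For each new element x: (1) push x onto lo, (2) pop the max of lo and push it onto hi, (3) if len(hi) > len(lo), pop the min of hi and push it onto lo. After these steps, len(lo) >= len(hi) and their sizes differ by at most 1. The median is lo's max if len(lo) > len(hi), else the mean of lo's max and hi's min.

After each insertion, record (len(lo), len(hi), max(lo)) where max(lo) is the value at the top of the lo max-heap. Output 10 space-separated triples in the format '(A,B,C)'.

Step 1: insert 49 -> lo=[49] hi=[] -> (len(lo)=1, len(hi)=0, max(lo)=49)
Step 2: insert 32 -> lo=[32] hi=[49] -> (len(lo)=1, len(hi)=1, max(lo)=32)
Step 3: insert 12 -> lo=[12, 32] hi=[49] -> (len(lo)=2, len(hi)=1, max(lo)=32)
Step 4: insert 44 -> lo=[12, 32] hi=[44, 49] -> (len(lo)=2, len(hi)=2, max(lo)=32)
Step 5: insert 41 -> lo=[12, 32, 41] hi=[44, 49] -> (len(lo)=3, len(hi)=2, max(lo)=41)
Step 6: insert 48 -> lo=[12, 32, 41] hi=[44, 48, 49] -> (len(lo)=3, len(hi)=3, max(lo)=41)
Step 7: insert 22 -> lo=[12, 22, 32, 41] hi=[44, 48, 49] -> (len(lo)=4, len(hi)=3, max(lo)=41)
Step 8: insert 32 -> lo=[12, 22, 32, 32] hi=[41, 44, 48, 49] -> (len(lo)=4, len(hi)=4, max(lo)=32)
Step 9: insert 45 -> lo=[12, 22, 32, 32, 41] hi=[44, 45, 48, 49] -> (len(lo)=5, len(hi)=4, max(lo)=41)
Step 10: insert 27 -> lo=[12, 22, 27, 32, 32] hi=[41, 44, 45, 48, 49] -> (len(lo)=5, len(hi)=5, max(lo)=32)

Answer: (1,0,49) (1,1,32) (2,1,32) (2,2,32) (3,2,41) (3,3,41) (4,3,41) (4,4,32) (5,4,41) (5,5,32)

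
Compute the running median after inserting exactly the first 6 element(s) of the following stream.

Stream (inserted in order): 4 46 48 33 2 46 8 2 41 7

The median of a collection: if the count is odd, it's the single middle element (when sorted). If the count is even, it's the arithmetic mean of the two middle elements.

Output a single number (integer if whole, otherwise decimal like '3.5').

Step 1: insert 4 -> lo=[4] (size 1, max 4) hi=[] (size 0) -> median=4
Step 2: insert 46 -> lo=[4] (size 1, max 4) hi=[46] (size 1, min 46) -> median=25
Step 3: insert 48 -> lo=[4, 46] (size 2, max 46) hi=[48] (size 1, min 48) -> median=46
Step 4: insert 33 -> lo=[4, 33] (size 2, max 33) hi=[46, 48] (size 2, min 46) -> median=39.5
Step 5: insert 2 -> lo=[2, 4, 33] (size 3, max 33) hi=[46, 48] (size 2, min 46) -> median=33
Step 6: insert 46 -> lo=[2, 4, 33] (size 3, max 33) hi=[46, 46, 48] (size 3, min 46) -> median=39.5

Answer: 39.5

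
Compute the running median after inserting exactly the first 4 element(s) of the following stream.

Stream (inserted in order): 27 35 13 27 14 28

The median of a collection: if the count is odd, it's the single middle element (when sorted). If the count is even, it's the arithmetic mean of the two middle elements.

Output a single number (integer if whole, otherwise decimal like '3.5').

Step 1: insert 27 -> lo=[27] (size 1, max 27) hi=[] (size 0) -> median=27
Step 2: insert 35 -> lo=[27] (size 1, max 27) hi=[35] (size 1, min 35) -> median=31
Step 3: insert 13 -> lo=[13, 27] (size 2, max 27) hi=[35] (size 1, min 35) -> median=27
Step 4: insert 27 -> lo=[13, 27] (size 2, max 27) hi=[27, 35] (size 2, min 27) -> median=27

Answer: 27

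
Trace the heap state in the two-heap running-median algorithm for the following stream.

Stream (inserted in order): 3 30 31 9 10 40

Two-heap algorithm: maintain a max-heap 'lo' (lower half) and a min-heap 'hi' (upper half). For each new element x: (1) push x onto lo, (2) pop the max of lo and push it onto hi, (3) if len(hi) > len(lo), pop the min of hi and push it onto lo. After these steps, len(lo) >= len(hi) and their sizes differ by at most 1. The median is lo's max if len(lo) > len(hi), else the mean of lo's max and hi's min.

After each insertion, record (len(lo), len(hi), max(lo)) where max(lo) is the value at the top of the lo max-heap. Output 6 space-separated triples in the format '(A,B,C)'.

Step 1: insert 3 -> lo=[3] hi=[] -> (len(lo)=1, len(hi)=0, max(lo)=3)
Step 2: insert 30 -> lo=[3] hi=[30] -> (len(lo)=1, len(hi)=1, max(lo)=3)
Step 3: insert 31 -> lo=[3, 30] hi=[31] -> (len(lo)=2, len(hi)=1, max(lo)=30)
Step 4: insert 9 -> lo=[3, 9] hi=[30, 31] -> (len(lo)=2, len(hi)=2, max(lo)=9)
Step 5: insert 10 -> lo=[3, 9, 10] hi=[30, 31] -> (len(lo)=3, len(hi)=2, max(lo)=10)
Step 6: insert 40 -> lo=[3, 9, 10] hi=[30, 31, 40] -> (len(lo)=3, len(hi)=3, max(lo)=10)

Answer: (1,0,3) (1,1,3) (2,1,30) (2,2,9) (3,2,10) (3,3,10)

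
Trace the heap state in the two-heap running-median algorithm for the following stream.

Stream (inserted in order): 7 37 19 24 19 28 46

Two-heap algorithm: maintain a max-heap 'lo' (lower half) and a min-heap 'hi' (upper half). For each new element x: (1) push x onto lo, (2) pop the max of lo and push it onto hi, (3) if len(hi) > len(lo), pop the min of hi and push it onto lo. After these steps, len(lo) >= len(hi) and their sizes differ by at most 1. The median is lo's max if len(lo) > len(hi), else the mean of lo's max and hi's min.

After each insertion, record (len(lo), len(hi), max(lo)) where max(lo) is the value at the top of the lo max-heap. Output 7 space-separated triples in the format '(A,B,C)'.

Answer: (1,0,7) (1,1,7) (2,1,19) (2,2,19) (3,2,19) (3,3,19) (4,3,24)

Derivation:
Step 1: insert 7 -> lo=[7] hi=[] -> (len(lo)=1, len(hi)=0, max(lo)=7)
Step 2: insert 37 -> lo=[7] hi=[37] -> (len(lo)=1, len(hi)=1, max(lo)=7)
Step 3: insert 19 -> lo=[7, 19] hi=[37] -> (len(lo)=2, len(hi)=1, max(lo)=19)
Step 4: insert 24 -> lo=[7, 19] hi=[24, 37] -> (len(lo)=2, len(hi)=2, max(lo)=19)
Step 5: insert 19 -> lo=[7, 19, 19] hi=[24, 37] -> (len(lo)=3, len(hi)=2, max(lo)=19)
Step 6: insert 28 -> lo=[7, 19, 19] hi=[24, 28, 37] -> (len(lo)=3, len(hi)=3, max(lo)=19)
Step 7: insert 46 -> lo=[7, 19, 19, 24] hi=[28, 37, 46] -> (len(lo)=4, len(hi)=3, max(lo)=24)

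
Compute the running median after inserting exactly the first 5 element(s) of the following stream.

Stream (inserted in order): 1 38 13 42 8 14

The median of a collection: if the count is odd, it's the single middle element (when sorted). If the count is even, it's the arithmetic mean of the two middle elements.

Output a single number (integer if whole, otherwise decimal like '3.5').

Answer: 13

Derivation:
Step 1: insert 1 -> lo=[1] (size 1, max 1) hi=[] (size 0) -> median=1
Step 2: insert 38 -> lo=[1] (size 1, max 1) hi=[38] (size 1, min 38) -> median=19.5
Step 3: insert 13 -> lo=[1, 13] (size 2, max 13) hi=[38] (size 1, min 38) -> median=13
Step 4: insert 42 -> lo=[1, 13] (size 2, max 13) hi=[38, 42] (size 2, min 38) -> median=25.5
Step 5: insert 8 -> lo=[1, 8, 13] (size 3, max 13) hi=[38, 42] (size 2, min 38) -> median=13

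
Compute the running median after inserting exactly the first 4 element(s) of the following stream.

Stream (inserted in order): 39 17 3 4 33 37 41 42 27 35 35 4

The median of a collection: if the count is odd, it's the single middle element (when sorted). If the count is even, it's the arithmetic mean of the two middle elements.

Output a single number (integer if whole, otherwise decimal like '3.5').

Step 1: insert 39 -> lo=[39] (size 1, max 39) hi=[] (size 0) -> median=39
Step 2: insert 17 -> lo=[17] (size 1, max 17) hi=[39] (size 1, min 39) -> median=28
Step 3: insert 3 -> lo=[3, 17] (size 2, max 17) hi=[39] (size 1, min 39) -> median=17
Step 4: insert 4 -> lo=[3, 4] (size 2, max 4) hi=[17, 39] (size 2, min 17) -> median=10.5

Answer: 10.5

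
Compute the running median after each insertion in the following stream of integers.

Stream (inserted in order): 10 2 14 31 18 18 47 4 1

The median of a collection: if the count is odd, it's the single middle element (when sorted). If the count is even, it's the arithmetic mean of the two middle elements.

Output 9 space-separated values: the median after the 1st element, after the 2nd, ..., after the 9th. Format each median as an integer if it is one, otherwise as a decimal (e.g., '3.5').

Step 1: insert 10 -> lo=[10] (size 1, max 10) hi=[] (size 0) -> median=10
Step 2: insert 2 -> lo=[2] (size 1, max 2) hi=[10] (size 1, min 10) -> median=6
Step 3: insert 14 -> lo=[2, 10] (size 2, max 10) hi=[14] (size 1, min 14) -> median=10
Step 4: insert 31 -> lo=[2, 10] (size 2, max 10) hi=[14, 31] (size 2, min 14) -> median=12
Step 5: insert 18 -> lo=[2, 10, 14] (size 3, max 14) hi=[18, 31] (size 2, min 18) -> median=14
Step 6: insert 18 -> lo=[2, 10, 14] (size 3, max 14) hi=[18, 18, 31] (size 3, min 18) -> median=16
Step 7: insert 47 -> lo=[2, 10, 14, 18] (size 4, max 18) hi=[18, 31, 47] (size 3, min 18) -> median=18
Step 8: insert 4 -> lo=[2, 4, 10, 14] (size 4, max 14) hi=[18, 18, 31, 47] (size 4, min 18) -> median=16
Step 9: insert 1 -> lo=[1, 2, 4, 10, 14] (size 5, max 14) hi=[18, 18, 31, 47] (size 4, min 18) -> median=14

Answer: 10 6 10 12 14 16 18 16 14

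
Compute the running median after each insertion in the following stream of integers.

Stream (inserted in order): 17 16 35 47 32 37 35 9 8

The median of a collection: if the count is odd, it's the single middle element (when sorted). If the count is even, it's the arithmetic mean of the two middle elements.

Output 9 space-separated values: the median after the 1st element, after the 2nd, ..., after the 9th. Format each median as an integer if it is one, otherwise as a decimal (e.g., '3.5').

Answer: 17 16.5 17 26 32 33.5 35 33.5 32

Derivation:
Step 1: insert 17 -> lo=[17] (size 1, max 17) hi=[] (size 0) -> median=17
Step 2: insert 16 -> lo=[16] (size 1, max 16) hi=[17] (size 1, min 17) -> median=16.5
Step 3: insert 35 -> lo=[16, 17] (size 2, max 17) hi=[35] (size 1, min 35) -> median=17
Step 4: insert 47 -> lo=[16, 17] (size 2, max 17) hi=[35, 47] (size 2, min 35) -> median=26
Step 5: insert 32 -> lo=[16, 17, 32] (size 3, max 32) hi=[35, 47] (size 2, min 35) -> median=32
Step 6: insert 37 -> lo=[16, 17, 32] (size 3, max 32) hi=[35, 37, 47] (size 3, min 35) -> median=33.5
Step 7: insert 35 -> lo=[16, 17, 32, 35] (size 4, max 35) hi=[35, 37, 47] (size 3, min 35) -> median=35
Step 8: insert 9 -> lo=[9, 16, 17, 32] (size 4, max 32) hi=[35, 35, 37, 47] (size 4, min 35) -> median=33.5
Step 9: insert 8 -> lo=[8, 9, 16, 17, 32] (size 5, max 32) hi=[35, 35, 37, 47] (size 4, min 35) -> median=32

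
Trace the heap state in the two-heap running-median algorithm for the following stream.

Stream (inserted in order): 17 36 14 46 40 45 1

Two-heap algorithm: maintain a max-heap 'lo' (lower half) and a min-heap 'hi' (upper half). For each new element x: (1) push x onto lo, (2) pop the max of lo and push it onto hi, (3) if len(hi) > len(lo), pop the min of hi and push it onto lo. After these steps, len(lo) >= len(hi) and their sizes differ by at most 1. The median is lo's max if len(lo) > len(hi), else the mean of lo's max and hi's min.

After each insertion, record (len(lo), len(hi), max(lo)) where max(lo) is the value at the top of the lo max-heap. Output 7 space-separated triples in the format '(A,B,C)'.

Step 1: insert 17 -> lo=[17] hi=[] -> (len(lo)=1, len(hi)=0, max(lo)=17)
Step 2: insert 36 -> lo=[17] hi=[36] -> (len(lo)=1, len(hi)=1, max(lo)=17)
Step 3: insert 14 -> lo=[14, 17] hi=[36] -> (len(lo)=2, len(hi)=1, max(lo)=17)
Step 4: insert 46 -> lo=[14, 17] hi=[36, 46] -> (len(lo)=2, len(hi)=2, max(lo)=17)
Step 5: insert 40 -> lo=[14, 17, 36] hi=[40, 46] -> (len(lo)=3, len(hi)=2, max(lo)=36)
Step 6: insert 45 -> lo=[14, 17, 36] hi=[40, 45, 46] -> (len(lo)=3, len(hi)=3, max(lo)=36)
Step 7: insert 1 -> lo=[1, 14, 17, 36] hi=[40, 45, 46] -> (len(lo)=4, len(hi)=3, max(lo)=36)

Answer: (1,0,17) (1,1,17) (2,1,17) (2,2,17) (3,2,36) (3,3,36) (4,3,36)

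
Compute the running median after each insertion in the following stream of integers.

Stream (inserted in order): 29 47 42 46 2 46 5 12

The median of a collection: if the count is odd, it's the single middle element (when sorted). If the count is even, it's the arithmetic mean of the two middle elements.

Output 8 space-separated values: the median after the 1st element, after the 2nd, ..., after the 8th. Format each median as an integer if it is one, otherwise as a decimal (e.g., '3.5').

Step 1: insert 29 -> lo=[29] (size 1, max 29) hi=[] (size 0) -> median=29
Step 2: insert 47 -> lo=[29] (size 1, max 29) hi=[47] (size 1, min 47) -> median=38
Step 3: insert 42 -> lo=[29, 42] (size 2, max 42) hi=[47] (size 1, min 47) -> median=42
Step 4: insert 46 -> lo=[29, 42] (size 2, max 42) hi=[46, 47] (size 2, min 46) -> median=44
Step 5: insert 2 -> lo=[2, 29, 42] (size 3, max 42) hi=[46, 47] (size 2, min 46) -> median=42
Step 6: insert 46 -> lo=[2, 29, 42] (size 3, max 42) hi=[46, 46, 47] (size 3, min 46) -> median=44
Step 7: insert 5 -> lo=[2, 5, 29, 42] (size 4, max 42) hi=[46, 46, 47] (size 3, min 46) -> median=42
Step 8: insert 12 -> lo=[2, 5, 12, 29] (size 4, max 29) hi=[42, 46, 46, 47] (size 4, min 42) -> median=35.5

Answer: 29 38 42 44 42 44 42 35.5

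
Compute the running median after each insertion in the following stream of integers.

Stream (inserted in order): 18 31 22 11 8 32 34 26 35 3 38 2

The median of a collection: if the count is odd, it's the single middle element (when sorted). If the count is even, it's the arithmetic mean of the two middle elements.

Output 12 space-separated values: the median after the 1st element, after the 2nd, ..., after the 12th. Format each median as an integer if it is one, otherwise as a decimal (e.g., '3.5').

Answer: 18 24.5 22 20 18 20 22 24 26 24 26 24

Derivation:
Step 1: insert 18 -> lo=[18] (size 1, max 18) hi=[] (size 0) -> median=18
Step 2: insert 31 -> lo=[18] (size 1, max 18) hi=[31] (size 1, min 31) -> median=24.5
Step 3: insert 22 -> lo=[18, 22] (size 2, max 22) hi=[31] (size 1, min 31) -> median=22
Step 4: insert 11 -> lo=[11, 18] (size 2, max 18) hi=[22, 31] (size 2, min 22) -> median=20
Step 5: insert 8 -> lo=[8, 11, 18] (size 3, max 18) hi=[22, 31] (size 2, min 22) -> median=18
Step 6: insert 32 -> lo=[8, 11, 18] (size 3, max 18) hi=[22, 31, 32] (size 3, min 22) -> median=20
Step 7: insert 34 -> lo=[8, 11, 18, 22] (size 4, max 22) hi=[31, 32, 34] (size 3, min 31) -> median=22
Step 8: insert 26 -> lo=[8, 11, 18, 22] (size 4, max 22) hi=[26, 31, 32, 34] (size 4, min 26) -> median=24
Step 9: insert 35 -> lo=[8, 11, 18, 22, 26] (size 5, max 26) hi=[31, 32, 34, 35] (size 4, min 31) -> median=26
Step 10: insert 3 -> lo=[3, 8, 11, 18, 22] (size 5, max 22) hi=[26, 31, 32, 34, 35] (size 5, min 26) -> median=24
Step 11: insert 38 -> lo=[3, 8, 11, 18, 22, 26] (size 6, max 26) hi=[31, 32, 34, 35, 38] (size 5, min 31) -> median=26
Step 12: insert 2 -> lo=[2, 3, 8, 11, 18, 22] (size 6, max 22) hi=[26, 31, 32, 34, 35, 38] (size 6, min 26) -> median=24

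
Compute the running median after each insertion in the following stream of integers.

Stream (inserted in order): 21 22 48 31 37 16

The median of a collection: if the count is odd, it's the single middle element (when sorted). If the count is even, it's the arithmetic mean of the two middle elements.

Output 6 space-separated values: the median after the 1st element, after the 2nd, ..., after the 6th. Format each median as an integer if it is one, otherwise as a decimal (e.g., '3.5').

Step 1: insert 21 -> lo=[21] (size 1, max 21) hi=[] (size 0) -> median=21
Step 2: insert 22 -> lo=[21] (size 1, max 21) hi=[22] (size 1, min 22) -> median=21.5
Step 3: insert 48 -> lo=[21, 22] (size 2, max 22) hi=[48] (size 1, min 48) -> median=22
Step 4: insert 31 -> lo=[21, 22] (size 2, max 22) hi=[31, 48] (size 2, min 31) -> median=26.5
Step 5: insert 37 -> lo=[21, 22, 31] (size 3, max 31) hi=[37, 48] (size 2, min 37) -> median=31
Step 6: insert 16 -> lo=[16, 21, 22] (size 3, max 22) hi=[31, 37, 48] (size 3, min 31) -> median=26.5

Answer: 21 21.5 22 26.5 31 26.5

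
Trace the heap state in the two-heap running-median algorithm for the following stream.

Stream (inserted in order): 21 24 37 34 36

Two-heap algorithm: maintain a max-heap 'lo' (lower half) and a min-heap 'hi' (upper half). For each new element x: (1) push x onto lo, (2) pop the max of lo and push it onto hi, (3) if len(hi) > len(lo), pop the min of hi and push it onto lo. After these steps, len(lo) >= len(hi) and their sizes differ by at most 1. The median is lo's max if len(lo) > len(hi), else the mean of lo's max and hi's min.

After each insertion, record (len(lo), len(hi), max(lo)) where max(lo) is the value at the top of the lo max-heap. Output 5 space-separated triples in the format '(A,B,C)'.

Answer: (1,0,21) (1,1,21) (2,1,24) (2,2,24) (3,2,34)

Derivation:
Step 1: insert 21 -> lo=[21] hi=[] -> (len(lo)=1, len(hi)=0, max(lo)=21)
Step 2: insert 24 -> lo=[21] hi=[24] -> (len(lo)=1, len(hi)=1, max(lo)=21)
Step 3: insert 37 -> lo=[21, 24] hi=[37] -> (len(lo)=2, len(hi)=1, max(lo)=24)
Step 4: insert 34 -> lo=[21, 24] hi=[34, 37] -> (len(lo)=2, len(hi)=2, max(lo)=24)
Step 5: insert 36 -> lo=[21, 24, 34] hi=[36, 37] -> (len(lo)=3, len(hi)=2, max(lo)=34)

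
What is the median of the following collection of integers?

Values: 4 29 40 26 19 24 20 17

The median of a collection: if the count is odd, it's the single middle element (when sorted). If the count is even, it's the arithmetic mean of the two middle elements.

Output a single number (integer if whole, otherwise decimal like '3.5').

Step 1: insert 4 -> lo=[4] (size 1, max 4) hi=[] (size 0) -> median=4
Step 2: insert 29 -> lo=[4] (size 1, max 4) hi=[29] (size 1, min 29) -> median=16.5
Step 3: insert 40 -> lo=[4, 29] (size 2, max 29) hi=[40] (size 1, min 40) -> median=29
Step 4: insert 26 -> lo=[4, 26] (size 2, max 26) hi=[29, 40] (size 2, min 29) -> median=27.5
Step 5: insert 19 -> lo=[4, 19, 26] (size 3, max 26) hi=[29, 40] (size 2, min 29) -> median=26
Step 6: insert 24 -> lo=[4, 19, 24] (size 3, max 24) hi=[26, 29, 40] (size 3, min 26) -> median=25
Step 7: insert 20 -> lo=[4, 19, 20, 24] (size 4, max 24) hi=[26, 29, 40] (size 3, min 26) -> median=24
Step 8: insert 17 -> lo=[4, 17, 19, 20] (size 4, max 20) hi=[24, 26, 29, 40] (size 4, min 24) -> median=22

Answer: 22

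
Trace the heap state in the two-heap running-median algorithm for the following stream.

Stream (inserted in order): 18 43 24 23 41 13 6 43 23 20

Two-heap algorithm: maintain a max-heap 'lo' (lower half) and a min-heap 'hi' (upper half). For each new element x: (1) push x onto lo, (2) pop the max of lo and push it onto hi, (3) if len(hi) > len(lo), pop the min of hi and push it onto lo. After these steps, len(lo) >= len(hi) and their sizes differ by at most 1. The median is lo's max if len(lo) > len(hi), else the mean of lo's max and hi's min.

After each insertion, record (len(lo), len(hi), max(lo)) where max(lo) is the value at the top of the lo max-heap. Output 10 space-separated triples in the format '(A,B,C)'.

Step 1: insert 18 -> lo=[18] hi=[] -> (len(lo)=1, len(hi)=0, max(lo)=18)
Step 2: insert 43 -> lo=[18] hi=[43] -> (len(lo)=1, len(hi)=1, max(lo)=18)
Step 3: insert 24 -> lo=[18, 24] hi=[43] -> (len(lo)=2, len(hi)=1, max(lo)=24)
Step 4: insert 23 -> lo=[18, 23] hi=[24, 43] -> (len(lo)=2, len(hi)=2, max(lo)=23)
Step 5: insert 41 -> lo=[18, 23, 24] hi=[41, 43] -> (len(lo)=3, len(hi)=2, max(lo)=24)
Step 6: insert 13 -> lo=[13, 18, 23] hi=[24, 41, 43] -> (len(lo)=3, len(hi)=3, max(lo)=23)
Step 7: insert 6 -> lo=[6, 13, 18, 23] hi=[24, 41, 43] -> (len(lo)=4, len(hi)=3, max(lo)=23)
Step 8: insert 43 -> lo=[6, 13, 18, 23] hi=[24, 41, 43, 43] -> (len(lo)=4, len(hi)=4, max(lo)=23)
Step 9: insert 23 -> lo=[6, 13, 18, 23, 23] hi=[24, 41, 43, 43] -> (len(lo)=5, len(hi)=4, max(lo)=23)
Step 10: insert 20 -> lo=[6, 13, 18, 20, 23] hi=[23, 24, 41, 43, 43] -> (len(lo)=5, len(hi)=5, max(lo)=23)

Answer: (1,0,18) (1,1,18) (2,1,24) (2,2,23) (3,2,24) (3,3,23) (4,3,23) (4,4,23) (5,4,23) (5,5,23)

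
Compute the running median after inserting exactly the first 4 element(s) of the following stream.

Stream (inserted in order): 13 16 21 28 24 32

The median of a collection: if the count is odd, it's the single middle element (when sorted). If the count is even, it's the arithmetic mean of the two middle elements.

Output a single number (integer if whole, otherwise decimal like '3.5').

Answer: 18.5

Derivation:
Step 1: insert 13 -> lo=[13] (size 1, max 13) hi=[] (size 0) -> median=13
Step 2: insert 16 -> lo=[13] (size 1, max 13) hi=[16] (size 1, min 16) -> median=14.5
Step 3: insert 21 -> lo=[13, 16] (size 2, max 16) hi=[21] (size 1, min 21) -> median=16
Step 4: insert 28 -> lo=[13, 16] (size 2, max 16) hi=[21, 28] (size 2, min 21) -> median=18.5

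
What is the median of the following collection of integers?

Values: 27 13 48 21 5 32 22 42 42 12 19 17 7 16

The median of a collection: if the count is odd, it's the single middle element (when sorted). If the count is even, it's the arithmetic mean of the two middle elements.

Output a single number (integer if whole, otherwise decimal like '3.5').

Answer: 20

Derivation:
Step 1: insert 27 -> lo=[27] (size 1, max 27) hi=[] (size 0) -> median=27
Step 2: insert 13 -> lo=[13] (size 1, max 13) hi=[27] (size 1, min 27) -> median=20
Step 3: insert 48 -> lo=[13, 27] (size 2, max 27) hi=[48] (size 1, min 48) -> median=27
Step 4: insert 21 -> lo=[13, 21] (size 2, max 21) hi=[27, 48] (size 2, min 27) -> median=24
Step 5: insert 5 -> lo=[5, 13, 21] (size 3, max 21) hi=[27, 48] (size 2, min 27) -> median=21
Step 6: insert 32 -> lo=[5, 13, 21] (size 3, max 21) hi=[27, 32, 48] (size 3, min 27) -> median=24
Step 7: insert 22 -> lo=[5, 13, 21, 22] (size 4, max 22) hi=[27, 32, 48] (size 3, min 27) -> median=22
Step 8: insert 42 -> lo=[5, 13, 21, 22] (size 4, max 22) hi=[27, 32, 42, 48] (size 4, min 27) -> median=24.5
Step 9: insert 42 -> lo=[5, 13, 21, 22, 27] (size 5, max 27) hi=[32, 42, 42, 48] (size 4, min 32) -> median=27
Step 10: insert 12 -> lo=[5, 12, 13, 21, 22] (size 5, max 22) hi=[27, 32, 42, 42, 48] (size 5, min 27) -> median=24.5
Step 11: insert 19 -> lo=[5, 12, 13, 19, 21, 22] (size 6, max 22) hi=[27, 32, 42, 42, 48] (size 5, min 27) -> median=22
Step 12: insert 17 -> lo=[5, 12, 13, 17, 19, 21] (size 6, max 21) hi=[22, 27, 32, 42, 42, 48] (size 6, min 22) -> median=21.5
Step 13: insert 7 -> lo=[5, 7, 12, 13, 17, 19, 21] (size 7, max 21) hi=[22, 27, 32, 42, 42, 48] (size 6, min 22) -> median=21
Step 14: insert 16 -> lo=[5, 7, 12, 13, 16, 17, 19] (size 7, max 19) hi=[21, 22, 27, 32, 42, 42, 48] (size 7, min 21) -> median=20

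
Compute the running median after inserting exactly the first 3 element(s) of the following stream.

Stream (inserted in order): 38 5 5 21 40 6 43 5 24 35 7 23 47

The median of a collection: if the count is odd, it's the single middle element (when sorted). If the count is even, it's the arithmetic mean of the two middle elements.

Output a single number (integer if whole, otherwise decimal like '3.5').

Answer: 5

Derivation:
Step 1: insert 38 -> lo=[38] (size 1, max 38) hi=[] (size 0) -> median=38
Step 2: insert 5 -> lo=[5] (size 1, max 5) hi=[38] (size 1, min 38) -> median=21.5
Step 3: insert 5 -> lo=[5, 5] (size 2, max 5) hi=[38] (size 1, min 38) -> median=5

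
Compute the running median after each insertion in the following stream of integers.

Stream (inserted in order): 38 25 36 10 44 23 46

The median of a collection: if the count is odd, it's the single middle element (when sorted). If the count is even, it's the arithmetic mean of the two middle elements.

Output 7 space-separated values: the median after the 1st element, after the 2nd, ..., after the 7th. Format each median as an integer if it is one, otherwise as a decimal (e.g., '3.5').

Answer: 38 31.5 36 30.5 36 30.5 36

Derivation:
Step 1: insert 38 -> lo=[38] (size 1, max 38) hi=[] (size 0) -> median=38
Step 2: insert 25 -> lo=[25] (size 1, max 25) hi=[38] (size 1, min 38) -> median=31.5
Step 3: insert 36 -> lo=[25, 36] (size 2, max 36) hi=[38] (size 1, min 38) -> median=36
Step 4: insert 10 -> lo=[10, 25] (size 2, max 25) hi=[36, 38] (size 2, min 36) -> median=30.5
Step 5: insert 44 -> lo=[10, 25, 36] (size 3, max 36) hi=[38, 44] (size 2, min 38) -> median=36
Step 6: insert 23 -> lo=[10, 23, 25] (size 3, max 25) hi=[36, 38, 44] (size 3, min 36) -> median=30.5
Step 7: insert 46 -> lo=[10, 23, 25, 36] (size 4, max 36) hi=[38, 44, 46] (size 3, min 38) -> median=36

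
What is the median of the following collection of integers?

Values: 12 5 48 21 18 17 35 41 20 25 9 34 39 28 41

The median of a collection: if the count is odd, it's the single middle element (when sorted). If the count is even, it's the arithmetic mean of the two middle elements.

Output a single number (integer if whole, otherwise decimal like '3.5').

Step 1: insert 12 -> lo=[12] (size 1, max 12) hi=[] (size 0) -> median=12
Step 2: insert 5 -> lo=[5] (size 1, max 5) hi=[12] (size 1, min 12) -> median=8.5
Step 3: insert 48 -> lo=[5, 12] (size 2, max 12) hi=[48] (size 1, min 48) -> median=12
Step 4: insert 21 -> lo=[5, 12] (size 2, max 12) hi=[21, 48] (size 2, min 21) -> median=16.5
Step 5: insert 18 -> lo=[5, 12, 18] (size 3, max 18) hi=[21, 48] (size 2, min 21) -> median=18
Step 6: insert 17 -> lo=[5, 12, 17] (size 3, max 17) hi=[18, 21, 48] (size 3, min 18) -> median=17.5
Step 7: insert 35 -> lo=[5, 12, 17, 18] (size 4, max 18) hi=[21, 35, 48] (size 3, min 21) -> median=18
Step 8: insert 41 -> lo=[5, 12, 17, 18] (size 4, max 18) hi=[21, 35, 41, 48] (size 4, min 21) -> median=19.5
Step 9: insert 20 -> lo=[5, 12, 17, 18, 20] (size 5, max 20) hi=[21, 35, 41, 48] (size 4, min 21) -> median=20
Step 10: insert 25 -> lo=[5, 12, 17, 18, 20] (size 5, max 20) hi=[21, 25, 35, 41, 48] (size 5, min 21) -> median=20.5
Step 11: insert 9 -> lo=[5, 9, 12, 17, 18, 20] (size 6, max 20) hi=[21, 25, 35, 41, 48] (size 5, min 21) -> median=20
Step 12: insert 34 -> lo=[5, 9, 12, 17, 18, 20] (size 6, max 20) hi=[21, 25, 34, 35, 41, 48] (size 6, min 21) -> median=20.5
Step 13: insert 39 -> lo=[5, 9, 12, 17, 18, 20, 21] (size 7, max 21) hi=[25, 34, 35, 39, 41, 48] (size 6, min 25) -> median=21
Step 14: insert 28 -> lo=[5, 9, 12, 17, 18, 20, 21] (size 7, max 21) hi=[25, 28, 34, 35, 39, 41, 48] (size 7, min 25) -> median=23
Step 15: insert 41 -> lo=[5, 9, 12, 17, 18, 20, 21, 25] (size 8, max 25) hi=[28, 34, 35, 39, 41, 41, 48] (size 7, min 28) -> median=25

Answer: 25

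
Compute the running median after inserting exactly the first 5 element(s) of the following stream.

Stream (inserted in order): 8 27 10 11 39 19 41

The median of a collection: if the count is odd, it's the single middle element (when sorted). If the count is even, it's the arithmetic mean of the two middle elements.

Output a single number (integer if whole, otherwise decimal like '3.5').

Step 1: insert 8 -> lo=[8] (size 1, max 8) hi=[] (size 0) -> median=8
Step 2: insert 27 -> lo=[8] (size 1, max 8) hi=[27] (size 1, min 27) -> median=17.5
Step 3: insert 10 -> lo=[8, 10] (size 2, max 10) hi=[27] (size 1, min 27) -> median=10
Step 4: insert 11 -> lo=[8, 10] (size 2, max 10) hi=[11, 27] (size 2, min 11) -> median=10.5
Step 5: insert 39 -> lo=[8, 10, 11] (size 3, max 11) hi=[27, 39] (size 2, min 27) -> median=11

Answer: 11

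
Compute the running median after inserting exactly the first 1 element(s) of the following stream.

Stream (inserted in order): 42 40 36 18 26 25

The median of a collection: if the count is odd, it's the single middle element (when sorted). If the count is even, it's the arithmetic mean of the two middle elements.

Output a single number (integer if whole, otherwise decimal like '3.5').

Step 1: insert 42 -> lo=[42] (size 1, max 42) hi=[] (size 0) -> median=42

Answer: 42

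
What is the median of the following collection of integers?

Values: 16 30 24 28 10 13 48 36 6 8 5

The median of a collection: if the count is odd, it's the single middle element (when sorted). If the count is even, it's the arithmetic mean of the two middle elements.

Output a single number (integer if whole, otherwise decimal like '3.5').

Step 1: insert 16 -> lo=[16] (size 1, max 16) hi=[] (size 0) -> median=16
Step 2: insert 30 -> lo=[16] (size 1, max 16) hi=[30] (size 1, min 30) -> median=23
Step 3: insert 24 -> lo=[16, 24] (size 2, max 24) hi=[30] (size 1, min 30) -> median=24
Step 4: insert 28 -> lo=[16, 24] (size 2, max 24) hi=[28, 30] (size 2, min 28) -> median=26
Step 5: insert 10 -> lo=[10, 16, 24] (size 3, max 24) hi=[28, 30] (size 2, min 28) -> median=24
Step 6: insert 13 -> lo=[10, 13, 16] (size 3, max 16) hi=[24, 28, 30] (size 3, min 24) -> median=20
Step 7: insert 48 -> lo=[10, 13, 16, 24] (size 4, max 24) hi=[28, 30, 48] (size 3, min 28) -> median=24
Step 8: insert 36 -> lo=[10, 13, 16, 24] (size 4, max 24) hi=[28, 30, 36, 48] (size 4, min 28) -> median=26
Step 9: insert 6 -> lo=[6, 10, 13, 16, 24] (size 5, max 24) hi=[28, 30, 36, 48] (size 4, min 28) -> median=24
Step 10: insert 8 -> lo=[6, 8, 10, 13, 16] (size 5, max 16) hi=[24, 28, 30, 36, 48] (size 5, min 24) -> median=20
Step 11: insert 5 -> lo=[5, 6, 8, 10, 13, 16] (size 6, max 16) hi=[24, 28, 30, 36, 48] (size 5, min 24) -> median=16

Answer: 16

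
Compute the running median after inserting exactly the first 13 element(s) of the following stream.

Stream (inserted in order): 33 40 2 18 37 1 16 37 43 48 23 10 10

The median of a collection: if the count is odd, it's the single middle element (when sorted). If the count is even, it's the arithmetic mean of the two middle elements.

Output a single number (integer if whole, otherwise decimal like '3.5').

Answer: 23

Derivation:
Step 1: insert 33 -> lo=[33] (size 1, max 33) hi=[] (size 0) -> median=33
Step 2: insert 40 -> lo=[33] (size 1, max 33) hi=[40] (size 1, min 40) -> median=36.5
Step 3: insert 2 -> lo=[2, 33] (size 2, max 33) hi=[40] (size 1, min 40) -> median=33
Step 4: insert 18 -> lo=[2, 18] (size 2, max 18) hi=[33, 40] (size 2, min 33) -> median=25.5
Step 5: insert 37 -> lo=[2, 18, 33] (size 3, max 33) hi=[37, 40] (size 2, min 37) -> median=33
Step 6: insert 1 -> lo=[1, 2, 18] (size 3, max 18) hi=[33, 37, 40] (size 3, min 33) -> median=25.5
Step 7: insert 16 -> lo=[1, 2, 16, 18] (size 4, max 18) hi=[33, 37, 40] (size 3, min 33) -> median=18
Step 8: insert 37 -> lo=[1, 2, 16, 18] (size 4, max 18) hi=[33, 37, 37, 40] (size 4, min 33) -> median=25.5
Step 9: insert 43 -> lo=[1, 2, 16, 18, 33] (size 5, max 33) hi=[37, 37, 40, 43] (size 4, min 37) -> median=33
Step 10: insert 48 -> lo=[1, 2, 16, 18, 33] (size 5, max 33) hi=[37, 37, 40, 43, 48] (size 5, min 37) -> median=35
Step 11: insert 23 -> lo=[1, 2, 16, 18, 23, 33] (size 6, max 33) hi=[37, 37, 40, 43, 48] (size 5, min 37) -> median=33
Step 12: insert 10 -> lo=[1, 2, 10, 16, 18, 23] (size 6, max 23) hi=[33, 37, 37, 40, 43, 48] (size 6, min 33) -> median=28
Step 13: insert 10 -> lo=[1, 2, 10, 10, 16, 18, 23] (size 7, max 23) hi=[33, 37, 37, 40, 43, 48] (size 6, min 33) -> median=23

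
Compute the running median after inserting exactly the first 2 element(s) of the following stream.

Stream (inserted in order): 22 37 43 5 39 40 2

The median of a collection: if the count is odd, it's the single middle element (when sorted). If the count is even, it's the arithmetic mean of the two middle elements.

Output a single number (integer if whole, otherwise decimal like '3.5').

Answer: 29.5

Derivation:
Step 1: insert 22 -> lo=[22] (size 1, max 22) hi=[] (size 0) -> median=22
Step 2: insert 37 -> lo=[22] (size 1, max 22) hi=[37] (size 1, min 37) -> median=29.5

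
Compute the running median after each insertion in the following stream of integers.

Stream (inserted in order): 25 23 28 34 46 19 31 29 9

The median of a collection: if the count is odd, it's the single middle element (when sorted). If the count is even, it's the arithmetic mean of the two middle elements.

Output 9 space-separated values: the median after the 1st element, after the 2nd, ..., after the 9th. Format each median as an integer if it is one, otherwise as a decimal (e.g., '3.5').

Step 1: insert 25 -> lo=[25] (size 1, max 25) hi=[] (size 0) -> median=25
Step 2: insert 23 -> lo=[23] (size 1, max 23) hi=[25] (size 1, min 25) -> median=24
Step 3: insert 28 -> lo=[23, 25] (size 2, max 25) hi=[28] (size 1, min 28) -> median=25
Step 4: insert 34 -> lo=[23, 25] (size 2, max 25) hi=[28, 34] (size 2, min 28) -> median=26.5
Step 5: insert 46 -> lo=[23, 25, 28] (size 3, max 28) hi=[34, 46] (size 2, min 34) -> median=28
Step 6: insert 19 -> lo=[19, 23, 25] (size 3, max 25) hi=[28, 34, 46] (size 3, min 28) -> median=26.5
Step 7: insert 31 -> lo=[19, 23, 25, 28] (size 4, max 28) hi=[31, 34, 46] (size 3, min 31) -> median=28
Step 8: insert 29 -> lo=[19, 23, 25, 28] (size 4, max 28) hi=[29, 31, 34, 46] (size 4, min 29) -> median=28.5
Step 9: insert 9 -> lo=[9, 19, 23, 25, 28] (size 5, max 28) hi=[29, 31, 34, 46] (size 4, min 29) -> median=28

Answer: 25 24 25 26.5 28 26.5 28 28.5 28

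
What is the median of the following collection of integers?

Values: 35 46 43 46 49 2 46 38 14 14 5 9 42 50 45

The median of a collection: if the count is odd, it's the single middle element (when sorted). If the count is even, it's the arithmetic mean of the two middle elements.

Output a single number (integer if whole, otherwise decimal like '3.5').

Step 1: insert 35 -> lo=[35] (size 1, max 35) hi=[] (size 0) -> median=35
Step 2: insert 46 -> lo=[35] (size 1, max 35) hi=[46] (size 1, min 46) -> median=40.5
Step 3: insert 43 -> lo=[35, 43] (size 2, max 43) hi=[46] (size 1, min 46) -> median=43
Step 4: insert 46 -> lo=[35, 43] (size 2, max 43) hi=[46, 46] (size 2, min 46) -> median=44.5
Step 5: insert 49 -> lo=[35, 43, 46] (size 3, max 46) hi=[46, 49] (size 2, min 46) -> median=46
Step 6: insert 2 -> lo=[2, 35, 43] (size 3, max 43) hi=[46, 46, 49] (size 3, min 46) -> median=44.5
Step 7: insert 46 -> lo=[2, 35, 43, 46] (size 4, max 46) hi=[46, 46, 49] (size 3, min 46) -> median=46
Step 8: insert 38 -> lo=[2, 35, 38, 43] (size 4, max 43) hi=[46, 46, 46, 49] (size 4, min 46) -> median=44.5
Step 9: insert 14 -> lo=[2, 14, 35, 38, 43] (size 5, max 43) hi=[46, 46, 46, 49] (size 4, min 46) -> median=43
Step 10: insert 14 -> lo=[2, 14, 14, 35, 38] (size 5, max 38) hi=[43, 46, 46, 46, 49] (size 5, min 43) -> median=40.5
Step 11: insert 5 -> lo=[2, 5, 14, 14, 35, 38] (size 6, max 38) hi=[43, 46, 46, 46, 49] (size 5, min 43) -> median=38
Step 12: insert 9 -> lo=[2, 5, 9, 14, 14, 35] (size 6, max 35) hi=[38, 43, 46, 46, 46, 49] (size 6, min 38) -> median=36.5
Step 13: insert 42 -> lo=[2, 5, 9, 14, 14, 35, 38] (size 7, max 38) hi=[42, 43, 46, 46, 46, 49] (size 6, min 42) -> median=38
Step 14: insert 50 -> lo=[2, 5, 9, 14, 14, 35, 38] (size 7, max 38) hi=[42, 43, 46, 46, 46, 49, 50] (size 7, min 42) -> median=40
Step 15: insert 45 -> lo=[2, 5, 9, 14, 14, 35, 38, 42] (size 8, max 42) hi=[43, 45, 46, 46, 46, 49, 50] (size 7, min 43) -> median=42

Answer: 42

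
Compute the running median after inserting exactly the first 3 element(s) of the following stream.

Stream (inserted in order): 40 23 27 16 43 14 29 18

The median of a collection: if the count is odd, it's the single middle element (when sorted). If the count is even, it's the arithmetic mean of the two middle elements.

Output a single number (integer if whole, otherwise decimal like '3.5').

Step 1: insert 40 -> lo=[40] (size 1, max 40) hi=[] (size 0) -> median=40
Step 2: insert 23 -> lo=[23] (size 1, max 23) hi=[40] (size 1, min 40) -> median=31.5
Step 3: insert 27 -> lo=[23, 27] (size 2, max 27) hi=[40] (size 1, min 40) -> median=27

Answer: 27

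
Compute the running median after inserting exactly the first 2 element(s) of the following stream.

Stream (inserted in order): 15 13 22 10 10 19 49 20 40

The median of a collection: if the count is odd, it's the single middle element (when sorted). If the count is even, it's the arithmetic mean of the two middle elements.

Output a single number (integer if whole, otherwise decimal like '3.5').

Answer: 14

Derivation:
Step 1: insert 15 -> lo=[15] (size 1, max 15) hi=[] (size 0) -> median=15
Step 2: insert 13 -> lo=[13] (size 1, max 13) hi=[15] (size 1, min 15) -> median=14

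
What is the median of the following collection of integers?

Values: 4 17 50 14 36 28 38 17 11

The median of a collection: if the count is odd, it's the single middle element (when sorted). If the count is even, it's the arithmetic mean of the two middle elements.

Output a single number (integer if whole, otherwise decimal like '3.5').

Answer: 17

Derivation:
Step 1: insert 4 -> lo=[4] (size 1, max 4) hi=[] (size 0) -> median=4
Step 2: insert 17 -> lo=[4] (size 1, max 4) hi=[17] (size 1, min 17) -> median=10.5
Step 3: insert 50 -> lo=[4, 17] (size 2, max 17) hi=[50] (size 1, min 50) -> median=17
Step 4: insert 14 -> lo=[4, 14] (size 2, max 14) hi=[17, 50] (size 2, min 17) -> median=15.5
Step 5: insert 36 -> lo=[4, 14, 17] (size 3, max 17) hi=[36, 50] (size 2, min 36) -> median=17
Step 6: insert 28 -> lo=[4, 14, 17] (size 3, max 17) hi=[28, 36, 50] (size 3, min 28) -> median=22.5
Step 7: insert 38 -> lo=[4, 14, 17, 28] (size 4, max 28) hi=[36, 38, 50] (size 3, min 36) -> median=28
Step 8: insert 17 -> lo=[4, 14, 17, 17] (size 4, max 17) hi=[28, 36, 38, 50] (size 4, min 28) -> median=22.5
Step 9: insert 11 -> lo=[4, 11, 14, 17, 17] (size 5, max 17) hi=[28, 36, 38, 50] (size 4, min 28) -> median=17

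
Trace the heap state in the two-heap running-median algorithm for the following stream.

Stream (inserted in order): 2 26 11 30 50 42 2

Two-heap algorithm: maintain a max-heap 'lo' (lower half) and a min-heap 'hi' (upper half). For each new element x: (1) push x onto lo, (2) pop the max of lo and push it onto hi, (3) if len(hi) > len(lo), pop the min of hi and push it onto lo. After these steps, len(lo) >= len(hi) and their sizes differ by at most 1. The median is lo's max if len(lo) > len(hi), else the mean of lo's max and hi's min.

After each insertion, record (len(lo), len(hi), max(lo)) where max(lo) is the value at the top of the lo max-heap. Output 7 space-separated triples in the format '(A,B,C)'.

Answer: (1,0,2) (1,1,2) (2,1,11) (2,2,11) (3,2,26) (3,3,26) (4,3,26)

Derivation:
Step 1: insert 2 -> lo=[2] hi=[] -> (len(lo)=1, len(hi)=0, max(lo)=2)
Step 2: insert 26 -> lo=[2] hi=[26] -> (len(lo)=1, len(hi)=1, max(lo)=2)
Step 3: insert 11 -> lo=[2, 11] hi=[26] -> (len(lo)=2, len(hi)=1, max(lo)=11)
Step 4: insert 30 -> lo=[2, 11] hi=[26, 30] -> (len(lo)=2, len(hi)=2, max(lo)=11)
Step 5: insert 50 -> lo=[2, 11, 26] hi=[30, 50] -> (len(lo)=3, len(hi)=2, max(lo)=26)
Step 6: insert 42 -> lo=[2, 11, 26] hi=[30, 42, 50] -> (len(lo)=3, len(hi)=3, max(lo)=26)
Step 7: insert 2 -> lo=[2, 2, 11, 26] hi=[30, 42, 50] -> (len(lo)=4, len(hi)=3, max(lo)=26)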